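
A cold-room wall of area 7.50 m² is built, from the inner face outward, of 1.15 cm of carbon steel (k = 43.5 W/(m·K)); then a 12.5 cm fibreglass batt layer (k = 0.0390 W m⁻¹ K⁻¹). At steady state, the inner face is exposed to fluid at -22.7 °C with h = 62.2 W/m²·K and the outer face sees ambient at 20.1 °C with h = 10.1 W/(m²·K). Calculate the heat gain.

Q = 96.7 W

Resistance network (inner→outer):
  R_conv,in = 1/(hA) = 1/(62.2·7.50) = 0.002144 K/W
  R_carbon steel = L/(kA) = 0.0115/(43.5·7.50) = 3.525×10^-5 K/W
  R_fibreglass batt = L/(kA) = 0.125/(0.0390·7.50) = 0.4274 K/W
  R_conv,out = 1/(hA) = 1/(10.1·7.50) = 0.01320 K/W
ΣR = 0.002144 + 3.525×10^-5 + 0.4274 + 0.01320 = 0.4428 K/W
Q = ΔT/ΣR = (-22.7 °C − 20.1 °C)/0.4428 = -96.7 W
(Negative Q ⇒ heat flows inward; heat gain = 96.7 W.)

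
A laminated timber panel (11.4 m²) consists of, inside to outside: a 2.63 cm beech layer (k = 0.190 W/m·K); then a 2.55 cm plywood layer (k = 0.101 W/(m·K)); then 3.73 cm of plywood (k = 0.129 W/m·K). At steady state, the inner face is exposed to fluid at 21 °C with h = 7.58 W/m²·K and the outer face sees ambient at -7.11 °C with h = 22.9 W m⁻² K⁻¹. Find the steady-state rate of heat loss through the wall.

Series thermal resistances, inner to outer:
  R_conv,in = 1/(hA) = 1/(7.58·11.4) = 0.01157 K/W
  R_beech = L/(kA) = 0.0263/(0.190·11.4) = 0.01214 K/W
  R_plywood = L/(kA) = 0.0255/(0.101·11.4) = 0.02215 K/W
  R_plywood = L/(kA) = 0.0373/(0.129·11.4) = 0.02536 K/W
  R_conv,out = 1/(hA) = 1/(22.9·11.4) = 0.003831 K/W
ΣR = 0.01157 + 0.01214 + 0.02215 + 0.02536 + 0.003831 = 0.07505 K/W
Q = ΔT/ΣR = (21 °C − -7.11 °C)/0.07505 = 375 W

Q = 375 W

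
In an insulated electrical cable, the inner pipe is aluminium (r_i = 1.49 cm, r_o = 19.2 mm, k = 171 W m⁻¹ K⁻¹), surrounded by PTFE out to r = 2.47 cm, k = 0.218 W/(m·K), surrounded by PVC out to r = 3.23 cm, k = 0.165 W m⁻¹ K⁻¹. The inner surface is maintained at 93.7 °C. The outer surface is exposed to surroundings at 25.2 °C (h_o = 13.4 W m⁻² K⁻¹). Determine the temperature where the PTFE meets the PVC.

T = 78.1 °C

Treat each layer as a resistance in series:
  R'_aluminium = ln(0.0192/0.0149)/(2πk) = 0.2535/(2π·171) = 2.360×10^-4 m·K/W
  R'_PTFE = ln(0.0247/0.0192)/(2πk) = 0.2519/(2π·0.218) = 0.1839 m·K/W
  R'_PVC = ln(0.0323/0.0247)/(2πk) = 0.2683/(2π·0.165) = 0.2588 m·K/W
  R'_conv,out = 1/(2πr h) = 1/(2π·0.0323·13.4) = 0.3677 m·K/W
ΣR = 2.360×10^-4 + 0.1839 + 0.2588 + 0.3677 = 0.8106 m·K/W
Q' = ΔT/ΣR = (93.7 °C − 25.2 °C)/0.8106 = 84.51 W/m
From the inner boundary to the PTFE/PVC interface, ΣR_partial = 0.1841 m·K/W.
T_interface = T_in − Q'·ΣR_partial = 93.7 °C − (84.51)(0.1841) = 78.1 °C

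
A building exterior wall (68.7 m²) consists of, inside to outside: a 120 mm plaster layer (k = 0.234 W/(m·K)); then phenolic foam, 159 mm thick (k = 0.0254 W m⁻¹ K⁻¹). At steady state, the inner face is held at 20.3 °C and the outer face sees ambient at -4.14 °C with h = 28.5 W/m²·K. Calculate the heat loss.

Series thermal resistances, inner to outer:
  R_plaster = L/(kA) = 0.120/(0.234·68.7) = 0.007465 K/W
  R_phenolic foam = L/(kA) = 0.159/(0.0254·68.7) = 0.09112 K/W
  R_conv,out = 1/(hA) = 1/(28.5·68.7) = 5.107×10^-4 K/W
ΣR = 0.007465 + 0.09112 + 5.107×10^-4 = 0.09910 K/W
Q = ΔT/ΣR = (20.3 °C − -4.14 °C)/0.09910 = 247 W

Q = 247 W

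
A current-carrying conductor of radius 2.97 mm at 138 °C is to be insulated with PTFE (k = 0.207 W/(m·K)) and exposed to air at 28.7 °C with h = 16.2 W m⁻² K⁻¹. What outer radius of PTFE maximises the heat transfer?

For a cylinder, r_cr = k_ins/h = 0.207/16.2 = 0.0128 m = 1.28 cm

r_cr = 1.28 cm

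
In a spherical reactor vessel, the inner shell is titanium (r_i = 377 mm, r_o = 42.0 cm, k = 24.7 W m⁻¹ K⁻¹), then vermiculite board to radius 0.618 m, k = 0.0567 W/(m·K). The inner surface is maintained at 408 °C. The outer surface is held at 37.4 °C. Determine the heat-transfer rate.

Resistance network (inner→outer):
  R_titanium = (1/0.377 − 1/0.420)/(4πk) = 0.2716/(4π·24.7) = 8.749×10^-4 K/W
  R_vermiculite board = (1/0.420 − 1/0.618)/(4πk) = 0.7628/(4π·0.0567) = 1.071 K/W
ΣR = 8.749×10^-4 + 1.071 = 1.072 K/W
Q = ΔT/ΣR = (408 °C − 37.4 °C)/1.072 = 346 W

Q = 346 W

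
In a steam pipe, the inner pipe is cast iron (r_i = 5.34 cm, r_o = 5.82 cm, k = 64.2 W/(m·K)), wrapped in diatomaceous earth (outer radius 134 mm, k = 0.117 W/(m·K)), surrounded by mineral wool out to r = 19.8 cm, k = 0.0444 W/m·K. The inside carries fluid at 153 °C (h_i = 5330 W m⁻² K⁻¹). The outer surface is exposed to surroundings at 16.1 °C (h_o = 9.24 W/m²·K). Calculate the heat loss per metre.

Treat each layer as a resistance in series:
  R'_conv,in = 1/(2πr h) = 1/(2π·0.0534·5330) = 5.592×10^-4 m·K/W
  R'_cast iron = ln(0.0582/0.0534)/(2πk) = 0.08607/(2π·64.2) = 2.134×10^-4 m·K/W
  R'_diatomaceous earth = ln(0.134/0.0582)/(2πk) = 0.8340/(2π·0.117) = 1.134 m·K/W
  R'_mineral wool = ln(0.198/0.134)/(2πk) = 0.3904/(2π·0.0444) = 1.400 m·K/W
  R'_conv,out = 1/(2πr h) = 1/(2π·0.198·9.24) = 0.08699 m·K/W
ΣR = 5.592×10^-4 + 2.134×10^-4 + 1.134 + 1.400 + 0.08699 = 2.622 m·K/W
Q' = ΔT/ΣR = (153 °C − 16.1 °C)/2.622 = 52.2 W/m

Q' = 52.2 W/m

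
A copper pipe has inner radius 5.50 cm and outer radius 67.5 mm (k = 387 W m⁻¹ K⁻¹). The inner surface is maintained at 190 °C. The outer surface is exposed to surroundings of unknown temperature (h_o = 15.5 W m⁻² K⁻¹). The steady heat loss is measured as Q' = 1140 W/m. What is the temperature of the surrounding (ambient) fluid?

Sum the resistances:
  R'_copper = ln(0.0675/0.0550)/(2πk) = 0.2048/(2π·387) = 8.422×10^-5 m·K/W
  R'_conv,out = 1/(2πr h) = 1/(2π·0.0675·15.5) = 0.1521 m·K/W
ΣR = 0.1522 m·K/W
ΔT = Q'·ΣR = 1140 × 0.1522 = 173.5 K
Heat flows outward, so T_out = T_in − ΔT = 190 − 173.5 = 16.5 °C

T_out = 16.5 °C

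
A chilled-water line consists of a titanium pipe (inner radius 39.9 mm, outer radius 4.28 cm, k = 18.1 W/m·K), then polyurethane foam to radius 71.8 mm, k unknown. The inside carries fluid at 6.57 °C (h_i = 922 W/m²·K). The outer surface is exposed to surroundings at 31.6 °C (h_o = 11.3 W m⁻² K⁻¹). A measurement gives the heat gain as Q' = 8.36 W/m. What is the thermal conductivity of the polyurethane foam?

ΣR = ΔT/Q' = |6.57 − 31.6|/8.36 = 2.994 m·K/W
Known resistances:
  R'_conv,in = 1/(2πr h) = 1/(2π·0.0399·922) = 0.004326 m·K/W
  R'_titanium = ln(0.0428/0.0399)/(2πk) = 0.07016/(2π·18.1) = 6.169×10^-4 m·K/W
  R'_conv,out = 1/(2πr h) = 1/(2π·0.0718·11.3) = 0.1962 m·K/W
R_polyurethane foam = ΣR − ΣR_known = 2.994 − 0.2011 = 2.793 m·K/W
ln(r₂/r₁)/(2πk) = 2.793 ⇒ k = 0.5173/(2π·2.793) = 0.0295 W/m·K

k = 0.0295 W/m·K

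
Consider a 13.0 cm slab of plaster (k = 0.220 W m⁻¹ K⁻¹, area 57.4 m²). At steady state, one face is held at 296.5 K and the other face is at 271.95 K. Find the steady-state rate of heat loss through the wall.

Q = 2380 W

Q = kA·ΔT/L = 0.220 × 57.4 × |296.5 K − 271.95 K| / 0.130 = 2380 W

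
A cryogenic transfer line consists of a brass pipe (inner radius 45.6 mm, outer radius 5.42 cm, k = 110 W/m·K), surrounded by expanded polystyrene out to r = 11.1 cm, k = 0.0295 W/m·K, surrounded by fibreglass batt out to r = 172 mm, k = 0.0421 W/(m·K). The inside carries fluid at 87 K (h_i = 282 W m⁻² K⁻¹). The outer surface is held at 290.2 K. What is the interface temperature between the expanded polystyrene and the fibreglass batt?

T = 229.4 K

Resistance network (inner→outer):
  R'_conv,in = 1/(2πr h) = 1/(2π·0.0456·282) = 0.01238 m·K/W
  R'_brass = ln(0.0542/0.0456)/(2πk) = 0.1728/(2π·110) = 2.500×10^-4 m·K/W
  R'_expanded polystyrene = ln(0.111/0.0542)/(2πk) = 0.7168/(2π·0.0295) = 3.867 m·K/W
  R'_fibreglass batt = ln(0.172/0.111)/(2πk) = 0.4380/(2π·0.0421) = 1.656 m·K/W
ΣR = 0.01238 + 2.500×10^-4 + 3.867 + 1.656 = 5.536 m·K/W
Q' = ΔT/ΣR = (87 K − 290.2 K)/5.536 = -36.71 W/m
From the inner boundary to the expanded polystyrene/fibreglass batt interface, ΣR_partial = 3.880 m·K/W.
T_interface = T_in − Q'·ΣR_partial = 87 K − (-36.71)(3.880) = 229.4 K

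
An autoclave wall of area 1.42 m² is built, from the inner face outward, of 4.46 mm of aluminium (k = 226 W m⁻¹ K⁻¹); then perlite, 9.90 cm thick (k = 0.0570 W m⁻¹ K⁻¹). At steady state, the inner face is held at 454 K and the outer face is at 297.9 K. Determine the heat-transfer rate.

Resistance network (inner→outer):
  R_aluminium = L/(kA) = 0.00446/(226·1.42) = 1.390×10^-5 K/W
  R_perlite = L/(kA) = 0.0990/(0.0570·1.42) = 1.223 K/W
ΣR = 1.390×10^-5 + 1.223 = 1.223 K/W
Q = ΔT/ΣR = (454 K − 297.9 K)/1.223 = 128 W

Q = 128 W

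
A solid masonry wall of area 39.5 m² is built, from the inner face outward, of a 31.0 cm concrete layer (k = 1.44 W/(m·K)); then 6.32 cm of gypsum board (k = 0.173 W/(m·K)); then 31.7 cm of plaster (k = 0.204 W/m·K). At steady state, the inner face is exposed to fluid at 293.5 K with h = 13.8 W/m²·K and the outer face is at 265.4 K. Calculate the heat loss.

Resistance network (inner→outer):
  R_conv,in = 1/(hA) = 1/(13.8·39.5) = 0.001835 K/W
  R_concrete = L/(kA) = 0.310/(1.44·39.5) = 0.005450 K/W
  R_gypsum board = L/(kA) = 0.0632/(0.173·39.5) = 0.009249 K/W
  R_plaster = L/(kA) = 0.317/(0.204·39.5) = 0.03934 K/W
ΣR = 0.001835 + 0.005450 + 0.009249 + 0.03934 = 0.05587 K/W
Q = ΔT/ΣR = (293.5 K − 265.4 K)/0.05587 = 503 W

Q = 503 W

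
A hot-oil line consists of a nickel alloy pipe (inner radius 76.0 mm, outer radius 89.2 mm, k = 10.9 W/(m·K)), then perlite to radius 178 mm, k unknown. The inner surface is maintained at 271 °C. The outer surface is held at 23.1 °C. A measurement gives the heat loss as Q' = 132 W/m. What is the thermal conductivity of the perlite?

ΣR = ΔT/Q' = |271 − 23.1|/132 = 1.878 m·K/W
Known resistances:
  R'_nickel alloy = ln(0.0892/0.0760)/(2πk) = 0.1601/(2π·10.9) = 0.002338 m·K/W
R_perlite = ΣR − ΣR_known = 1.878 − 0.002338 = 1.876 m·K/W
ln(r₂/r₁)/(2πk) = 1.876 ⇒ k = 0.6909/(2π·1.876) = 0.0586 W/m·K

k = 0.0586 W/m·K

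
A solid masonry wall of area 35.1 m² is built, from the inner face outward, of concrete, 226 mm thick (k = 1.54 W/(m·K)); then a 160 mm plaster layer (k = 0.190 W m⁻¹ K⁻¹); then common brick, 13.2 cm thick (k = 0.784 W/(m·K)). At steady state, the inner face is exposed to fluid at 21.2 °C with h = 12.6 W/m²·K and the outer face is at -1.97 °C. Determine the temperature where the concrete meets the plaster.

Treat each layer as a resistance in series:
  R_conv,in = 1/(hA) = 1/(12.6·35.1) = 0.002261 K/W
  R_concrete = L/(kA) = 0.226/(1.54·35.1) = 0.004181 K/W
  R_plaster = L/(kA) = 0.160/(0.190·35.1) = 0.02399 K/W
  R_common brick = L/(kA) = 0.132/(0.784·35.1) = 0.004797 K/W
ΣR = 0.002261 + 0.004181 + 0.02399 + 0.004797 = 0.03523 K/W
Q = ΔT/ΣR = (21.2 °C − -1.97 °C)/0.03523 = 657.7 W
From the inner boundary to the concrete/plaster interface, ΣR_partial = 0.006442 K/W.
T_interface = T_in − Q·ΣR_partial = 21.2 °C − (657.7)(0.006442) = 17.0 °C

T = 17.0 °C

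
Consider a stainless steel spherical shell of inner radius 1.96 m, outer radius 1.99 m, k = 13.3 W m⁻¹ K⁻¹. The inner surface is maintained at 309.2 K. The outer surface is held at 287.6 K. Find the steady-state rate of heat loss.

Q = 4πk·ΔT/(1/r₁ − 1/r₂) = 4π × 13.3 × 21.6 / (1/1.96 − 1/1.99) = 4.69×10^5 W

Q = 469 kW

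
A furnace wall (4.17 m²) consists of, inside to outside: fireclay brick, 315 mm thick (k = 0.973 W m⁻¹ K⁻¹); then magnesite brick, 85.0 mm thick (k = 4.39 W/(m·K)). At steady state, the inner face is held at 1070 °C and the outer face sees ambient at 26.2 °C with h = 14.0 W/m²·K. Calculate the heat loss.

Q = 10500 W

Series thermal resistances, inner to outer:
  R_fireclay brick = L/(kA) = 0.315/(0.973·4.17) = 0.07764 K/W
  R_magnesite brick = L/(kA) = 0.0850/(4.39·4.17) = 0.004643 K/W
  R_conv,out = 1/(hA) = 1/(14.0·4.17) = 0.01713 K/W
ΣR = 0.07764 + 0.004643 + 0.01713 = 0.09941 K/W
Q = ΔT/ΣR = (1070 °C − 26.2 °C)/0.09941 = 10500 W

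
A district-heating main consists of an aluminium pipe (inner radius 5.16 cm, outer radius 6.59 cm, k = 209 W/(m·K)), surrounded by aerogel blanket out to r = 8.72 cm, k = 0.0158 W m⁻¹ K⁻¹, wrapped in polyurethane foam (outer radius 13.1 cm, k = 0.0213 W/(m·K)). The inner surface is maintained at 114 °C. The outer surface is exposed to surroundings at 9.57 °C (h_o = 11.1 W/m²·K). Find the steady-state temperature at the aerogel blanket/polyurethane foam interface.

Series thermal resistances, inner to outer:
  R'_aluminium = ln(0.0659/0.0516)/(2πk) = 0.2446/(2π·209) = 1.863×10^-4 m·K/W
  R'_aerogel blanket = ln(0.0872/0.0659)/(2πk) = 0.2801/(2π·0.0158) = 2.821 m·K/W
  R'_polyurethane foam = ln(0.131/0.0872)/(2πk) = 0.4070/(2π·0.0213) = 3.041 m·K/W
  R'_conv,out = 1/(2πr h) = 1/(2π·0.131·11.1) = 0.1095 m·K/W
ΣR = 1.863×10^-4 + 2.821 + 3.041 + 0.1095 = 5.972 m·K/W
Q' = ΔT/ΣR = (114 °C − 9.57 °C)/5.972 = 17.49 W/m
From the inner boundary to the aerogel blanket/polyurethane foam interface, ΣR_partial = 2.821 m·K/W.
T_interface = T_in − Q'·ΣR_partial = 114 °C − (17.49)(2.821) = 64.7 °C

T = 64.7 °C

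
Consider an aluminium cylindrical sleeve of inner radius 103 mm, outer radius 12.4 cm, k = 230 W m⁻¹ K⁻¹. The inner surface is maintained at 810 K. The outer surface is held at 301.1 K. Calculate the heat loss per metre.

Q' = 3960 kW/m

Q' = 2πk·ΔT/ln(r₂/r₁) = 2π × 230 × 508.9 / ln(0.124/0.103) = 3.96×10^6 W/m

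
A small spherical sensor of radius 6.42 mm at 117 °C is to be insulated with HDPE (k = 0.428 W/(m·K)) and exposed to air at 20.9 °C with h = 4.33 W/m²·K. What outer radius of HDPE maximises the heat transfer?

For a sphere, r_cr = 2k_ins/h = 2·0.428/4.33 = 0.198 m = 19.8 cm

r_cr = 19.8 cm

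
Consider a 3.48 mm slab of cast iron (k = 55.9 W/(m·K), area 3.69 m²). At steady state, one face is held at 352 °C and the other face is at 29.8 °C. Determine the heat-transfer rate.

Q = kA·ΔT/L = 55.9 × 3.69 × |352 °C − 29.8 °C| / 0.00348 = 1.91×10^7 W

Q = 19100 kW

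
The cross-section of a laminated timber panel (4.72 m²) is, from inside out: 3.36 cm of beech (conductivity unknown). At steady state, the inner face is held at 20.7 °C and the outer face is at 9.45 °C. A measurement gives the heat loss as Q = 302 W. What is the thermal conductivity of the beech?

ΣR = ΔT/Q = |20.7 − 9.45|/302 = 0.03725 K/W
L/(kA) = 0.03725 ⇒ k = 0.0336/(0.03725·4.72) = 0.191 W/m·K

k = 0.191 W/m·K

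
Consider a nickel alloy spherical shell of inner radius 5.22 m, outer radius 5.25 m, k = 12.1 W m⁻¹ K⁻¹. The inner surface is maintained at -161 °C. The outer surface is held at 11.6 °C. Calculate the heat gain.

Q = 4πk·ΔT/(1/r₁ − 1/r₂) = 4π × 12.1 × 172.6 / (1/5.22 − 1/5.25) = 2.40×10^7 W

Q = 24000 kW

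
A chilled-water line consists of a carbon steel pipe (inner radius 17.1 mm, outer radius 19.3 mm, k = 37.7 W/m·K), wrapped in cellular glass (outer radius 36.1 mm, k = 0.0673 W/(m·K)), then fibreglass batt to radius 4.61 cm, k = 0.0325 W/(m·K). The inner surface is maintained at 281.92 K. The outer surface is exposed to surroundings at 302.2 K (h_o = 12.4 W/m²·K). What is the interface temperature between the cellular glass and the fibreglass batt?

T = 292.1 K

Resistance network (inner→outer):
  R'_carbon steel = ln(0.0193/0.0171)/(2πk) = 0.1210/(2π·37.7) = 5.109×10^-4 m·K/W
  R'_cellular glass = ln(0.0361/0.0193)/(2πk) = 0.6262/(2π·0.0673) = 1.481 m·K/W
  R'_fibreglass batt = ln(0.0461/0.0361)/(2πk) = 0.2445/(2π·0.0325) = 1.197 m·K/W
  R'_conv,out = 1/(2πr h) = 1/(2π·0.0461·12.4) = 0.2784 m·K/W
ΣR = 5.109×10^-4 + 1.481 + 1.197 + 0.2784 = 2.957 m·K/W
Q' = ΔT/ΣR = (281.92 K − 302.2 K)/2.957 = -6.858 W/m
From the inner boundary to the cellular glass/fibreglass batt interface, ΣR_partial = 1.482 m·K/W.
T_interface = T_in − Q'·ΣR_partial = 281.92 K − (-6.858)(1.482) = 292.1 K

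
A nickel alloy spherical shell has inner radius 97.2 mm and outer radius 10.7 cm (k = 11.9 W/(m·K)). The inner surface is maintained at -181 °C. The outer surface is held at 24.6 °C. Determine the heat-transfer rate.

Q = 32.6 kW

Q = 4πk·ΔT/(1/r₁ − 1/r₂) = 4π × 11.9 × 205.6 / (1/0.0972 − 1/0.107) = 32600 W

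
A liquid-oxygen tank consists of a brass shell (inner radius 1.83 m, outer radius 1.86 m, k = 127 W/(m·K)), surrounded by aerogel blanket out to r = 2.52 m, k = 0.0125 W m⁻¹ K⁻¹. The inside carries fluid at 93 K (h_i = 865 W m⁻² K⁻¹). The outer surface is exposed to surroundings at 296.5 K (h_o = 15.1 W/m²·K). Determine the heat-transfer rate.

Resistance network (inner→outer):
  R_conv,in = 1/(4πr²h) = 1/(4π·1.83²·865) = 2.747×10^-5 K/W
  R_brass = (1/1.83 − 1/1.86)/(4πk) = 0.008814/(4π·127) = 5.523×10^-6 K/W
  R_aerogel blanket = (1/1.86 − 1/2.52)/(4πk) = 0.1408/(4π·0.0125) = 0.8964 K/W
  R_conv,out = 1/(4πr²h) = 1/(4π·2.52²·15.1) = 8.299×10^-4 K/W
ΣR = 2.747×10^-5 + 5.523×10^-6 + 0.8964 + 8.299×10^-4 = 0.8973 K/W
Q = ΔT/ΣR = (93 K − 296.5 K)/0.8973 = -227 W
(Negative Q ⇒ heat flows inward; heat gain = 227 W.)

Q = 227 W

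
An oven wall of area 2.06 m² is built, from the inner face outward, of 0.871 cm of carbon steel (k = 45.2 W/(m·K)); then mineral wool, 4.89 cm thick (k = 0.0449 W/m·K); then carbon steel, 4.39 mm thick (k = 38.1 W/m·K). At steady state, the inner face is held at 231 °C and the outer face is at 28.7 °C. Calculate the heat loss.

Resistance network (inner→outer):
  R_carbon steel = L/(kA) = 0.00871/(45.2·2.06) = 9.354×10^-5 K/W
  R_mineral wool = L/(kA) = 0.0489/(0.0449·2.06) = 0.5287 K/W
  R_carbon steel = L/(kA) = 0.00439/(38.1·2.06) = 5.593×10^-5 K/W
ΣR = 9.354×10^-5 + 0.5287 + 5.593×10^-5 = 0.5288 K/W
Q = ΔT/ΣR = (231 °C − 28.7 °C)/0.5288 = 383 W

Q = 383 W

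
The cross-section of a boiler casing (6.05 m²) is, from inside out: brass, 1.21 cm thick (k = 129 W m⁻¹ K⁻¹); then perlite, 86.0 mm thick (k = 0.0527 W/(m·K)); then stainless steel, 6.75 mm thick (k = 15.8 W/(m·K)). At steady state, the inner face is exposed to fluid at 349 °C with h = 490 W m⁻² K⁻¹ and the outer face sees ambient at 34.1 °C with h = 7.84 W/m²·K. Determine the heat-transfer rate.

Treat each layer as a resistance in series:
  R_conv,in = 1/(hA) = 1/(490·6.05) = 3.373×10^-4 K/W
  R_brass = L/(kA) = 0.0121/(129·6.05) = 1.550×10^-5 K/W
  R_perlite = L/(kA) = 0.0860/(0.0527·6.05) = 0.2697 K/W
  R_stainless steel = L/(kA) = 0.00675/(15.8·6.05) = 7.061×10^-5 K/W
  R_conv,out = 1/(hA) = 1/(7.84·6.05) = 0.02108 K/W
ΣR = 3.373×10^-4 + 1.550×10^-5 + 0.2697 + 7.061×10^-5 + 0.02108 = 0.2912 K/W
Q = ΔT/ΣR = (349 °C − 34.1 °C)/0.2912 = 1080 W

Q = 1080 W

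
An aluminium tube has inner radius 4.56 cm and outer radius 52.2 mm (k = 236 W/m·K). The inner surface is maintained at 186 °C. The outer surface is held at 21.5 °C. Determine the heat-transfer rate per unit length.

Q' = 2πk·ΔT/ln(r₂/r₁) = 2π × 236 × 164.5 / ln(0.0522/0.0456) = 1.80×10^6 W/m

Q' = 1800 kW/m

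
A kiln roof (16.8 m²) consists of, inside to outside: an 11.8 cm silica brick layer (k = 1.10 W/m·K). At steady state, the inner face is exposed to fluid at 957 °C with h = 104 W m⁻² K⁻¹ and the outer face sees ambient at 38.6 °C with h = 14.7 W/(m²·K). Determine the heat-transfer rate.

Q = 83.4 kW

Resistance network (inner→outer):
  R_conv,in = 1/(hA) = 1/(104·16.8) = 5.723×10^-4 K/W
  R_silica brick = L/(kA) = 0.118/(1.10·16.8) = 0.006385 K/W
  R_conv,out = 1/(hA) = 1/(14.7·16.8) = 0.004049 K/W
ΣR = 5.723×10^-4 + 0.006385 + 0.004049 = 0.01101 K/W
Q = ΔT/ΣR = (957 °C − 38.6 °C)/0.01101 = 83400 W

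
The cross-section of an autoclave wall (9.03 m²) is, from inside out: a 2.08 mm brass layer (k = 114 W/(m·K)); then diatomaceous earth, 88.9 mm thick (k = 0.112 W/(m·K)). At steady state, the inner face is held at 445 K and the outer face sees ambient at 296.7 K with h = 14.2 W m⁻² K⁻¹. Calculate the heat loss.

Q = 1550 W

Resistance network (inner→outer):
  R_brass = L/(kA) = 0.00208/(114·9.03) = 2.021×10^-6 K/W
  R_diatomaceous earth = L/(kA) = 0.0889/(0.112·9.03) = 0.08790 K/W
  R_conv,out = 1/(hA) = 1/(14.2·9.03) = 0.007799 K/W
ΣR = 2.021×10^-6 + 0.08790 + 0.007799 = 0.09570 K/W
Q = ΔT/ΣR = (445 K − 296.7 K)/0.09570 = 1550 W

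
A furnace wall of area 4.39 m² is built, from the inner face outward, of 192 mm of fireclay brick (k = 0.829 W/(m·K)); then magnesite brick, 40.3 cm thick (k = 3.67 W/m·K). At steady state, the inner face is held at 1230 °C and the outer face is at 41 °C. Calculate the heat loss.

Q = 15300 W

Treat each layer as a resistance in series:
  R_fireclay brick = L/(kA) = 0.192/(0.829·4.39) = 0.05276 K/W
  R_magnesite brick = L/(kA) = 0.403/(3.67·4.39) = 0.02501 K/W
ΣR = 0.05276 + 0.02501 = 0.07777 K/W
Q = ΔT/ΣR = (1230 °C − 41 °C)/0.07777 = 15300 W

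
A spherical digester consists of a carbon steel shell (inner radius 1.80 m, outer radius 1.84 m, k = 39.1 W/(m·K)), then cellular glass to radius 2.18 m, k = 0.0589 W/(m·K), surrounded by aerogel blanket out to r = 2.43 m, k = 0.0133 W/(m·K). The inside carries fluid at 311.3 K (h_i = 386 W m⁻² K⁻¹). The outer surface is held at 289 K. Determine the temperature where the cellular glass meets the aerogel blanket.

Treat each layer as a resistance in series:
  R_conv,in = 1/(4πr²h) = 1/(4π·1.80²·386) = 6.363×10^-5 K/W
  R_carbon steel = (1/1.80 − 1/1.84)/(4πk) = 0.01208/(4π·39.1) = 2.458×10^-5 K/W
  R_cellular glass = (1/1.84 − 1/2.18)/(4πk) = 0.08476/(4π·0.0589) = 0.1145 K/W
  R_aerogel blanket = (1/2.18 − 1/2.43)/(4πk) = 0.04719/(4π·0.0133) = 0.2824 K/W
ΣR = 6.363×10^-5 + 2.458×10^-5 + 0.1145 + 0.2824 = 0.3970 K/W
Q = ΔT/ΣR = (311.3 K − 289 K)/0.3970 = 56.17 W
From the inner boundary to the cellular glass/aerogel blanket interface, ΣR_partial = 0.1146 K/W.
T_interface = T_in − Q·ΣR_partial = 311.3 K − (56.17)(0.1146) = 304.9 K

T = 304.9 K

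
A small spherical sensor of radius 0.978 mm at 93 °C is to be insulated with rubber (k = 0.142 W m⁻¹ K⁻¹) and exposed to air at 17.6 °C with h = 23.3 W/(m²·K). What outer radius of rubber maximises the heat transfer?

r_cr = 1.22 cm

For a sphere, r_cr = 2k_ins/h = 2·0.142/23.3 = 0.0122 m = 1.22 cm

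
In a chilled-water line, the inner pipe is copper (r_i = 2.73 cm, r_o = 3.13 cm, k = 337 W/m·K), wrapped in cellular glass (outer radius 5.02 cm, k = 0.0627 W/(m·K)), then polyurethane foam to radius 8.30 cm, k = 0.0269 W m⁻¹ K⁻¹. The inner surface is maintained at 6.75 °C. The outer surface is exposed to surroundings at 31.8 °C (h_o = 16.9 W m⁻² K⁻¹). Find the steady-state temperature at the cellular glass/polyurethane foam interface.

T = 13.8 °C

Resistance network (inner→outer):
  R'_copper = ln(0.0313/0.0273)/(2πk) = 0.1367/(2π·337) = 6.457×10^-5 m·K/W
  R'_cellular glass = ln(0.0502/0.0313)/(2πk) = 0.4724/(2π·0.0627) = 1.199 m·K/W
  R'_polyurethane foam = ln(0.0830/0.0502)/(2πk) = 0.5028/(2π·0.0269) = 2.975 m·K/W
  R'_conv,out = 1/(2πr h) = 1/(2π·0.0830·16.9) = 0.1135 m·K/W
ΣR = 6.457×10^-5 + 1.199 + 2.975 + 0.1135 = 4.288 m·K/W
Q' = ΔT/ΣR = (6.75 °C − 31.8 °C)/4.288 = -5.842 W/m
From the inner boundary to the cellular glass/polyurethane foam interface, ΣR_partial = 1.199 m·K/W.
T_interface = T_in − Q'·ΣR_partial = 6.75 °C − (-5.842)(1.199) = 13.8 °C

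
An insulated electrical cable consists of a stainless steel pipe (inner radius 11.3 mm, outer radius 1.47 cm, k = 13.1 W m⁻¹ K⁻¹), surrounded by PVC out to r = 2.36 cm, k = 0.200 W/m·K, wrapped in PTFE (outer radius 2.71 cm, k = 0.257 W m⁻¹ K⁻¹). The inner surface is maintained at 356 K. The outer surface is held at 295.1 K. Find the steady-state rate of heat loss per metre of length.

Q' = 131 W/m

Series thermal resistances, inner to outer:
  R'_stainless steel = ln(0.0147/0.0113)/(2πk) = 0.2630/(2π·13.1) = 0.003196 m·K/W
  R'_PVC = ln(0.0236/0.0147)/(2πk) = 0.4734/(2π·0.200) = 0.3767 m·K/W
  R'_PTFE = ln(0.0271/0.0236)/(2πk) = 0.1383/(2π·0.257) = 0.08564 m·K/W
ΣR = 0.003196 + 0.3767 + 0.08564 = 0.4655 m·K/W
Q' = ΔT/ΣR = (356 K − 295.1 K)/0.4655 = 131 W/m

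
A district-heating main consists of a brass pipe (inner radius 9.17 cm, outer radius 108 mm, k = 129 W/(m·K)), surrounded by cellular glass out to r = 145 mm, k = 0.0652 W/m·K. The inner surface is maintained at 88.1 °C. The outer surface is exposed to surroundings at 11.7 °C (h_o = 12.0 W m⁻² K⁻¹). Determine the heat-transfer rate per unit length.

Q' = 94.2 W/m

Treat each layer as a resistance in series:
  R'_brass = ln(0.108/0.0917)/(2πk) = 0.1636/(2π·129) = 2.019×10^-4 m·K/W
  R'_cellular glass = ln(0.145/0.108)/(2πk) = 0.2946/(2π·0.0652) = 0.7191 m·K/W
  R'_conv,out = 1/(2πr h) = 1/(2π·0.145·12.0) = 0.09147 m·K/W
ΣR = 2.019×10^-4 + 0.7191 + 0.09147 = 0.8108 m·K/W
Q' = ΔT/ΣR = (88.1 °C − 11.7 °C)/0.8108 = 94.2 W/m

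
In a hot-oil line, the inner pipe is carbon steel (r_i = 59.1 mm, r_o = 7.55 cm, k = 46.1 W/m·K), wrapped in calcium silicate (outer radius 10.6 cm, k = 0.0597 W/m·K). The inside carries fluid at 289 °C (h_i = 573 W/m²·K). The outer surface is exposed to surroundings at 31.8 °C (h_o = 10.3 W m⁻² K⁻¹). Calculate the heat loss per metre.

Treat each layer as a resistance in series:
  R'_conv,in = 1/(2πr h) = 1/(2π·0.0591·573) = 0.004700 m·K/W
  R'_carbon steel = ln(0.0755/0.0591)/(2πk) = 0.2449/(2π·46.1) = 8.455×10^-4 m·K/W
  R'_calcium silicate = ln(0.106/0.0755)/(2πk) = 0.3393/(2π·0.0597) = 0.9046 m·K/W
  R'_conv,out = 1/(2πr h) = 1/(2π·0.106·10.3) = 0.1458 m·K/W
ΣR = 0.004700 + 8.455×10^-4 + 0.9046 + 0.1458 = 1.056 m·K/W
Q' = ΔT/ΣR = (289 °C − 31.8 °C)/1.056 = 244 W/m

Q' = 244 W/m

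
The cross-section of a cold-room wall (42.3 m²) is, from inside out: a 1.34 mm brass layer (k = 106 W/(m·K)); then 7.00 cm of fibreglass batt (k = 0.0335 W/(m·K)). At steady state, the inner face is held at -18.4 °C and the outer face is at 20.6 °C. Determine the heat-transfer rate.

Treat each layer as a resistance in series:
  R_brass = L/(kA) = 0.00134/(106·42.3) = 2.989×10^-7 K/W
  R_fibreglass batt = L/(kA) = 0.0700/(0.0335·42.3) = 0.04940 K/W
ΣR = 2.989×10^-7 + 0.04940 = 0.04940 K/W
Q = ΔT/ΣR = (-18.4 °C − 20.6 °C)/0.04940 = -789 W
(Negative Q ⇒ heat flows inward; heat gain = 789 W.)

Q = 789 W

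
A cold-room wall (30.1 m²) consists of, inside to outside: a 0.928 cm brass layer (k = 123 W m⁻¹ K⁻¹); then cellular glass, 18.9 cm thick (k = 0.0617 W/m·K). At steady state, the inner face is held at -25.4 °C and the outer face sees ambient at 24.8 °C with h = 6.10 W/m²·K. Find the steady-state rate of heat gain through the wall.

Q = 468 W

Treat each layer as a resistance in series:
  R_brass = L/(kA) = 0.00928/(123·30.1) = 2.507×10^-6 K/W
  R_cellular glass = L/(kA) = 0.189/(0.0617·30.1) = 0.1018 K/W
  R_conv,out = 1/(hA) = 1/(6.10·30.1) = 0.005446 K/W
ΣR = 2.507×10^-6 + 0.1018 + 0.005446 = 0.1072 K/W
Q = ΔT/ΣR = (-25.4 °C − 24.8 °C)/0.1072 = -468 W
(Negative Q ⇒ heat flows inward; heat gain = 468 W.)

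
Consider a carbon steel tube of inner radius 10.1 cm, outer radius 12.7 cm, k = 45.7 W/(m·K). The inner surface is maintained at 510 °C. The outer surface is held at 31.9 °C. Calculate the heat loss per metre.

Q' = 2πk·ΔT/ln(r₂/r₁) = 2π × 45.7 × 478.1 / ln(0.127/0.101) = 5.99×10^5 W/m

Q' = 599 kW/m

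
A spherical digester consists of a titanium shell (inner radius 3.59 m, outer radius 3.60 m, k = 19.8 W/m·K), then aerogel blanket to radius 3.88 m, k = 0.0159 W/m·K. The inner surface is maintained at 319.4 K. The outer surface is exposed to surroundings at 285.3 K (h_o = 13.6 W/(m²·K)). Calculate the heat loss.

Q = 339 W

Series thermal resistances, inner to outer:
  R_titanium = (1/3.59 − 1/3.60)/(4πk) = 7.738×10^-4/(4π·19.8) = 3.110×10^-6 K/W
  R_aerogel blanket = (1/3.60 − 1/3.88)/(4πk) = 0.02005/(4π·0.0159) = 0.1003 K/W
  R_conv,out = 1/(4πr²h) = 1/(4π·3.88²·13.6) = 3.887×10^-4 K/W
ΣR = 3.110×10^-6 + 0.1003 + 3.887×10^-4 = 0.1007 K/W
Q = ΔT/ΣR = (319.4 K − 285.3 K)/0.1007 = 339 W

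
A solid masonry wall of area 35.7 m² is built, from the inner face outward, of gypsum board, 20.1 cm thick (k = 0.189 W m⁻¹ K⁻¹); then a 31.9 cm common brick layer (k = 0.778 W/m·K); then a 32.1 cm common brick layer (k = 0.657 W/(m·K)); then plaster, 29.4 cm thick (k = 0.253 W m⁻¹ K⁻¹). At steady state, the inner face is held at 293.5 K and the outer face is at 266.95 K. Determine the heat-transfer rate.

Q = 303 W

Resistance network (inner→outer):
  R_gypsum board = L/(kA) = 0.201/(0.189·35.7) = 0.02979 K/W
  R_common brick = L/(kA) = 0.319/(0.778·35.7) = 0.01149 K/W
  R_common brick = L/(kA) = 0.321/(0.657·35.7) = 0.01369 K/W
  R_plaster = L/(kA) = 0.294/(0.253·35.7) = 0.03255 K/W
ΣR = 0.02979 + 0.01149 + 0.01369 + 0.03255 = 0.08752 K/W
Q = ΔT/ΣR = (293.5 K − 266.95 K)/0.08752 = 303 W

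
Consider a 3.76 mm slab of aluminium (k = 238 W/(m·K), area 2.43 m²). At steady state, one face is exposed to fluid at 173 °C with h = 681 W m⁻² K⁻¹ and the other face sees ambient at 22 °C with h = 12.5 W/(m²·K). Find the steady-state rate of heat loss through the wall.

Series thermal resistances, inner to outer:
  R_conv,in = 1/(hA) = 1/(681·2.43) = 6.043×10^-4 K/W
  R_aluminium = L/(kA) = 0.00376/(238·2.43) = 6.501×10^-6 K/W
  R_conv,out = 1/(hA) = 1/(12.5·2.43) = 0.03292 K/W
ΣR = 6.043×10^-4 + 6.501×10^-6 + 0.03292 = 0.03353 K/W
Q = ΔT/ΣR = (173 °C − 22 °C)/0.03353 = 4500 W

Q = 4.50 kW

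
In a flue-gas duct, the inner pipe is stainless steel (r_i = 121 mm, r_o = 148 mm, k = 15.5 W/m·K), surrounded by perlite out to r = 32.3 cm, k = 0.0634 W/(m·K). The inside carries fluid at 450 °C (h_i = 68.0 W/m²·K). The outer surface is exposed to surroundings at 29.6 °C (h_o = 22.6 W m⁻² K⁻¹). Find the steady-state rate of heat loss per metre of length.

Q' = 210 W/m

Treat each layer as a resistance in series:
  R'_conv,in = 1/(2πr h) = 1/(2π·0.121·68.0) = 0.01934 m·K/W
  R'_stainless steel = ln(0.148/0.121)/(2πk) = 0.2014/(2π·15.5) = 0.002068 m·K/W
  R'_perlite = ln(0.323/0.148)/(2πk) = 0.7804/(2π·0.0634) = 1.959 m·K/W
  R'_conv,out = 1/(2πr h) = 1/(2π·0.323·22.6) = 0.02180 m·K/W
ΣR = 0.01934 + 0.002068 + 1.959 + 0.02180 = 2.002 m·K/W
Q' = ΔT/ΣR = (450 °C − 29.6 °C)/2.002 = 210 W/m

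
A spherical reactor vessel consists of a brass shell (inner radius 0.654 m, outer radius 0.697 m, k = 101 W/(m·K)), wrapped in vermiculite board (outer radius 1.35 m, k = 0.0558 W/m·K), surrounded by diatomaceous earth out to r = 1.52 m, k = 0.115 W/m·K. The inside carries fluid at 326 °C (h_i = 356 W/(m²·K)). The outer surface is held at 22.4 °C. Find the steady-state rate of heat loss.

Series thermal resistances, inner to outer:
  R_conv,in = 1/(4πr²h) = 1/(4π·0.654²·356) = 5.226×10^-4 K/W
  R_brass = (1/0.654 − 1/0.697)/(4πk) = 0.09433/(4π·101) = 7.432×10^-5 K/W
  R_vermiculite board = (1/0.697 − 1/1.35)/(4πk) = 0.6940/(4π·0.0558) = 0.9897 K/W
  R_diatomaceous earth = (1/1.35 − 1/1.52)/(4πk) = 0.08285/(4π·0.115) = 0.05733 K/W
ΣR = 5.226×10^-4 + 7.432×10^-5 + 0.9897 + 0.05733 = 1.048 K/W
Q = ΔT/ΣR = (326 °C − 22.4 °C)/1.048 = 290 W

Q = 290 W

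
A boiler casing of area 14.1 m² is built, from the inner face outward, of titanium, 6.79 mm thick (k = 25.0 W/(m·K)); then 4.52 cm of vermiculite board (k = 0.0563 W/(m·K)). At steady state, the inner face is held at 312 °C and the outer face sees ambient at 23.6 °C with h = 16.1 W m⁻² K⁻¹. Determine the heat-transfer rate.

Q = 4.70 kW

Treat each layer as a resistance in series:
  R_titanium = L/(kA) = 0.00679/(25.0·14.1) = 1.926×10^-5 K/W
  R_vermiculite board = L/(kA) = 0.0452/(0.0563·14.1) = 0.05694 K/W
  R_conv,out = 1/(hA) = 1/(16.1·14.1) = 0.004405 K/W
ΣR = 1.926×10^-5 + 0.05694 + 0.004405 = 0.06136 K/W
Q = ΔT/ΣR = (312 °C − 23.6 °C)/0.06136 = 4700 W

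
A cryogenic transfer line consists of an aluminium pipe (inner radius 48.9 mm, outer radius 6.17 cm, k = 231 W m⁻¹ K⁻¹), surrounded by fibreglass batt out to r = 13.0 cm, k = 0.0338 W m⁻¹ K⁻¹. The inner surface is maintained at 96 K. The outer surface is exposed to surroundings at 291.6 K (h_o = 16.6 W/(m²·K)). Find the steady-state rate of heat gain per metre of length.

Q' = 54.6 W/m

Series thermal resistances, inner to outer:
  R'_aluminium = ln(0.0617/0.0489)/(2πk) = 0.2325/(2π·231) = 1.602×10^-4 m·K/W
  R'_fibreglass batt = ln(0.130/0.0617)/(2πk) = 0.7453/(2π·0.0338) = 3.509 m·K/W
  R'_conv,out = 1/(2πr h) = 1/(2π·0.130·16.6) = 0.07375 m·K/W
ΣR = 1.602×10^-4 + 3.509 + 0.07375 = 3.583 m·K/W
Q' = ΔT/ΣR = (96 K − 291.6 K)/3.583 = -54.6 W/m
(Negative Q' ⇒ heat flows inward; heat gain = 54.6 W/m.)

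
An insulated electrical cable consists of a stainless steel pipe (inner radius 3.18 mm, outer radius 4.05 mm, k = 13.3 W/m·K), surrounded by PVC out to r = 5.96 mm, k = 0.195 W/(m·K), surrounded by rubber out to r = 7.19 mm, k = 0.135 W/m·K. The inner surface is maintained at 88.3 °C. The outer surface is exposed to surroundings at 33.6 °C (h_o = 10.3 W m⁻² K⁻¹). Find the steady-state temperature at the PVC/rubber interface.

Treat each layer as a resistance in series:
  R'_stainless steel = ln(0.00405/0.00318)/(2πk) = 0.2418/(2π·13.3) = 0.002894 m·K/W
  R'_PVC = ln(0.00596/0.00405)/(2πk) = 0.3864/(2π·0.195) = 0.3153 m·K/W
  R'_rubber = ln(0.00719/0.00596)/(2πk) = 0.1876/(2π·0.135) = 0.2212 m·K/W
  R'_conv,out = 1/(2πr h) = 1/(2π·0.00719·10.3) = 2.149 m·K/W
ΣR = 0.002894 + 0.3153 + 0.2212 + 2.149 = 2.688 m·K/W
Q' = ΔT/ΣR = (88.3 °C − 33.6 °C)/2.688 = 20.35 W/m
From the inner boundary to the PVC/rubber interface, ΣR_partial = 0.3182 m·K/W.
T_interface = T_in − Q'·ΣR_partial = 88.3 °C − (20.35)(0.3182) = 81.8 °C

T = 81.8 °C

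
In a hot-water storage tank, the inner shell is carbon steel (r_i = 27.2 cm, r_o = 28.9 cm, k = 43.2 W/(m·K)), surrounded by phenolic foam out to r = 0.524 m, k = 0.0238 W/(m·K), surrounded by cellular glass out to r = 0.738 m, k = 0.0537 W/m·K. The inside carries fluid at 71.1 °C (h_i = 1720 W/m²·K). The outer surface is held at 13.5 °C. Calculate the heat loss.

Q = 9.58 W

Resistance network (inner→outer):
  R_conv,in = 1/(4πr²h) = 1/(4π·0.272²·1720) = 6.254×10^-4 K/W
  R_carbon steel = (1/0.272 − 1/0.289)/(4πk) = 0.2163/(4π·43.2) = 3.984×10^-4 K/W
  R_phenolic foam = (1/0.289 − 1/0.524)/(4πk) = 1.552/(4π·0.0238) = 5.189 K/W
  R_cellular glass = (1/0.524 − 1/0.738)/(4πk) = 0.5534/(4π·0.0537) = 0.8201 K/W
ΣR = 6.254×10^-4 + 3.984×10^-4 + 5.189 + 0.8201 = 6.010 K/W
Q = ΔT/ΣR = (71.1 °C − 13.5 °C)/6.010 = 9.58 W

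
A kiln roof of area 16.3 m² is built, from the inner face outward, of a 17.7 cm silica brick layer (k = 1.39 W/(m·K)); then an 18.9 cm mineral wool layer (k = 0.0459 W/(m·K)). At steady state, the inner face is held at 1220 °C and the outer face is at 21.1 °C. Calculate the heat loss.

Q = 4.60 kW

Treat each layer as a resistance in series:
  R_silica brick = L/(kA) = 0.177/(1.39·16.3) = 0.007812 K/W
  R_mineral wool = L/(kA) = 0.189/(0.0459·16.3) = 0.2526 K/W
ΣR = 0.007812 + 0.2526 = 0.2604 K/W
Q = ΔT/ΣR = (1220 °C − 21.1 °C)/0.2604 = 4600 W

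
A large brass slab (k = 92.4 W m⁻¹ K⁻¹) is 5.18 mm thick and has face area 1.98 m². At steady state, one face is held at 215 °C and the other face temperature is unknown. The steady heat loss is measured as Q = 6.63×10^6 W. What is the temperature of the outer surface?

T_out = 27.3 °C

Sum the resistances:
  R_brass = L/(kA) = 0.00518/(92.4·1.98) = 2.831×10^-5 K/W
ΣR = 2.831×10^-5 K/W
ΔT = Q·ΣR = 6.63×10^6 × 2.831×10^-5 = 187.7 K
Heat flows outward, so T_out = T_in − ΔT = 215 − 187.7 = 27.3 °C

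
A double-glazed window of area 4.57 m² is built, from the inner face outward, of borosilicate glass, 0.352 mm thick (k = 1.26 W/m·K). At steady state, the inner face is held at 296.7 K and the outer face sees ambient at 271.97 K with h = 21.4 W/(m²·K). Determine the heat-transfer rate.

Treat each layer as a resistance in series:
  R_borosilicate glass = L/(kA) = 3.52×10^-4/(1.26·4.57) = 6.113×10^-5 K/W
  R_conv,out = 1/(hA) = 1/(21.4·4.57) = 0.01023 K/W
ΣR = 6.113×10^-5 + 0.01023 = 0.01029 K/W
Q = ΔT/ΣR = (296.7 K − 271.97 K)/0.01029 = 2400 W

Q = 2.40 kW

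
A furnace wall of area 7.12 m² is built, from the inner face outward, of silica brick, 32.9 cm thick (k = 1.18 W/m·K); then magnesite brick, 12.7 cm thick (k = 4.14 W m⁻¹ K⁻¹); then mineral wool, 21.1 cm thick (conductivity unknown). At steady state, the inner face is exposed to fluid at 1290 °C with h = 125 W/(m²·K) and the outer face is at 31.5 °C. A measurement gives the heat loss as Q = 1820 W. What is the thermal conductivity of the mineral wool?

k = 0.0458 W/m·K

ΣR = ΔT/Q = |1290 − 31.5|/1820 = 0.6915 K/W
Known resistances:
  R_conv,in = 1/(hA) = 1/(125·7.12) = 0.001124 K/W
  R_silica brick = L/(kA) = 0.329/(1.18·7.12) = 0.03916 K/W
  R_magnesite brick = L/(kA) = 0.127/(4.14·7.12) = 0.004308 K/W
R_mineral wool = ΣR − ΣR_known = 0.6915 − 0.04459 = 0.6469 K/W
L/(kA) = 0.6469 ⇒ k = 0.211/(0.6469·7.12) = 0.0458 W/m·K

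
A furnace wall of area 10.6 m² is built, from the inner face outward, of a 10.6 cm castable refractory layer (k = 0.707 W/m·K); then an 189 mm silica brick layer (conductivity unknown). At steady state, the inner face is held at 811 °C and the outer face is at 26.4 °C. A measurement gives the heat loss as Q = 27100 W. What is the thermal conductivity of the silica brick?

ΣR = ΔT/Q = |811 − 26.4|/27100 = 0.02895 K/W
Known resistances:
  R_castable refractory = L/(kA) = 0.106/(0.707·10.6) = 0.01414 K/W
R_silica brick = ΣR − ΣR_known = 0.02895 − 0.01414 = 0.01481 K/W
L/(kA) = 0.01481 ⇒ k = 0.189/(0.01481·10.6) = 1.20 W/m·K

k = 1.20 W/m·K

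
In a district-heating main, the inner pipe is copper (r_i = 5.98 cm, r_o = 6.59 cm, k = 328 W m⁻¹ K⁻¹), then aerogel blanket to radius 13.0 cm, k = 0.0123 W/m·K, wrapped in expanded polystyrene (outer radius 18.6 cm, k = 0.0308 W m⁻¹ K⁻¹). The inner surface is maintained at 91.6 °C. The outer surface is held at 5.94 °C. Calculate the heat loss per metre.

Q' = 8.05 W/m

Treat each layer as a resistance in series:
  R'_copper = ln(0.0659/0.0598)/(2πk) = 0.09713/(2π·328) = 4.713×10^-5 m·K/W
  R'_aerogel blanket = ln(0.130/0.0659)/(2πk) = 0.6794/(2π·0.0123) = 8.791 m·K/W
  R'_expanded polystyrene = ln(0.186/0.130)/(2πk) = 0.3582/(2π·0.0308) = 1.851 m·K/W
ΣR = 4.713×10^-5 + 8.791 + 1.851 = 10.64 m·K/W
Q' = ΔT/ΣR = (91.6 °C − 5.94 °C)/10.64 = 8.05 W/m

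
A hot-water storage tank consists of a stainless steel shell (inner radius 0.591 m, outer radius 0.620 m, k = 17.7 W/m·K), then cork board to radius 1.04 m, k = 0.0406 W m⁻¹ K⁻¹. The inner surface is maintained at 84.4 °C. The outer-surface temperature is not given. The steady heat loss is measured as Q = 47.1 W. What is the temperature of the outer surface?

T_out = 24.3 °C

Sum the resistances:
  R_stainless steel = (1/0.591 − 1/0.620)/(4πk) = 0.07914/(4π·17.7) = 3.558×10^-4 K/W
  R_cork board = (1/0.620 − 1/1.04)/(4πk) = 0.6514/(4π·0.0406) = 1.277 K/W
ΣR = 1.277 K/W
ΔT = Q·ΣR = 47.1 × 1.277 = 60.15 K
Heat flows outward, so T_out = T_in − ΔT = 84.4 − 60.15 = 24.3 °C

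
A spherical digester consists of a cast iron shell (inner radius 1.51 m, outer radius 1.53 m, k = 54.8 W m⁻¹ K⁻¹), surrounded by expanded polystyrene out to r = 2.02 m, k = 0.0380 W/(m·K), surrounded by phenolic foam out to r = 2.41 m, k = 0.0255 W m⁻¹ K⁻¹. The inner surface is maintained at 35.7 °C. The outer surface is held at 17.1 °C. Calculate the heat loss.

Q = 32.0 W

Series thermal resistances, inner to outer:
  R_cast iron = (1/1.51 − 1/1.53)/(4πk) = 0.008657/(4π·54.8) = 1.257×10^-5 K/W
  R_expanded polystyrene = (1/1.53 − 1/2.02)/(4πk) = 0.1585/(4π·0.0380) = 0.3320 K/W
  R_phenolic foam = (1/2.02 − 1/2.41)/(4πk) = 0.08011/(4π·0.0255) = 0.2500 K/W
ΣR = 1.257×10^-5 + 0.3320 + 0.2500 = 0.5820 K/W
Q = ΔT/ΣR = (35.7 °C − 17.1 °C)/0.5820 = 32.0 W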